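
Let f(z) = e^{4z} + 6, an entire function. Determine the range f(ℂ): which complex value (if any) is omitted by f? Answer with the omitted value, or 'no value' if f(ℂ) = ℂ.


Little Picard bounds the complement of f(ℂ) to at most one point.
e^{4z} is never zero on ℂ, so 1·e^{4z} takes every value in ℂ ∖ {0}. Adding 6 shifts the range to ℂ ∖ {6}. Thus f omits exactly the value 6.

Omitted value: 6.


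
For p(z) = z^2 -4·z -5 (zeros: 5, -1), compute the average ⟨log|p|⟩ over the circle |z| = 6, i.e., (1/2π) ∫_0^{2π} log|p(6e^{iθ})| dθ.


Zeros: -1, 5; r = 6.
Inside |z| < r: -1, 5. Outside (|z| ≥ r): ∅.
p(0) = -5, so log|p(0)| = log(5) = 1.6094.
Apply Jensen: I(r) = log|p(0)| + Σ_k log(r/|z_k|), summed over zeros inside |z| < r.
  log(r/|z_k|) for z_k = 5: log(6/5) = 0.1823
  log(r/|z_k|) for z_k = -1: log(6/1) = 1.7918
Sum over inside zeros: 1.9741.
I(r) = log|p(0)| + (inside sum) = 1.6094 + 1.9741 = 3.5835.
Closed form (all zeros inside, monic): I(r) = n·log(r) = 2·log(6) = 3.5835. ✓

I(r) ≈ 3.5835.


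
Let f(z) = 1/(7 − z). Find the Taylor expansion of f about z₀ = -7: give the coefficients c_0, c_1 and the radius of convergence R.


Let w = z − z₀, so z = z₀ + w.
Then 7 − z = 7 − (z₀ + w) = (7 − z₀) − w = 14 − w.
f(z) = 1/(14 − w) = (1/(14)) · 1/(1 − w/(14)) = Σ_{n≥0} w^n / (14)^(n+1).
So c_n = 1/(14)^(n+1):
  c_0 = 1/(14)^1 = 1/14.
  c_1 = 1/(14)^2 = 1/196.
The series is valid for |w/d| < 1, i.e. |z − z₀| < |d|.
Radius of convergence: R = |7 − z₀| = |14| = 14 (distance from z₀ to the singularity z = 7).

c_0 = 1/14, c_1 = 1/196; R = 14.


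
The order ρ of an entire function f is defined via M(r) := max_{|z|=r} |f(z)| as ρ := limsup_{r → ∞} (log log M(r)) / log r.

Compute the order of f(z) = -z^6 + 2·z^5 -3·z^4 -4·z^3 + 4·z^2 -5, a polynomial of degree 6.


|f(z)| ≤ Σ|c_k|·r^k = O(r^6) as r → ∞. Polynomial growth is O(e^{r^ε}) for every ε > 0 (since r^6/e^{r^ε} → 0), so ρ ≤ ε for all ε > 0, i.e. ρ = 0. Every nonconstant polynomial has order 0.
Therefore ρ = 0.

Order ρ = 0.


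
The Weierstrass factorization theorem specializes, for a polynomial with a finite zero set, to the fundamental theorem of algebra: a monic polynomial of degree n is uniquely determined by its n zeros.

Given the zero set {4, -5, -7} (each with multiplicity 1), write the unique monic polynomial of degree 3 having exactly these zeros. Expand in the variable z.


The polynomial is p(z) = ∏_{α ∈ S} (z − α), where S = {4, -5, -7}.
Expanding the product yields: p(z) = z^3 + 8·z^2 -13·z -140.
The resulting polynomial has degree 3 and real coefficients as required.

p(z) = z^3 + 8·z^2 -13·z -140.


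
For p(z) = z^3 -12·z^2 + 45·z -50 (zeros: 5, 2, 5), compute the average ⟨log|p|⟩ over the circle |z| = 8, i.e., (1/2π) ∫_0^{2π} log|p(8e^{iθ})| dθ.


Zeros: 2, 5, 5; r = 8.
Inside |z| < r: 2, 5, 5. Outside (|z| ≥ r): ∅.
p(0) = -50, so log|p(0)| = log(50) = 3.9120.
Apply Jensen: I(r) = log|p(0)| + Σ_k log(r/|z_k|), summed over zeros inside |z| < r.
  log(r/|z_k|) for z_k = 5: log(8/5) = 0.4700
  log(r/|z_k|) for z_k = 2: log(8/2) = 1.3863
  log(r/|z_k|) for z_k = 5: log(8/5) = 0.4700
Sum over inside zeros: 2.3263.
I(r) = log|p(0)| + (inside sum) = 3.9120 + 2.3263 = 6.2383.
Closed form (all zeros inside, monic): I(r) = n·log(r) = 3·log(8) = 6.2383. ✓

I(r) ≈ 6.2383.


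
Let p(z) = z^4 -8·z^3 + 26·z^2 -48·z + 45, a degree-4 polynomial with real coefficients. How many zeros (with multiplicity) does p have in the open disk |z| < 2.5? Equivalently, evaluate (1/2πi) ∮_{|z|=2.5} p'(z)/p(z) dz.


The zeros of p are: 3, (1 + 2i), (1 - 2i), 3.
Their magnitudes are: 3, 2.236, 2.236, 3.
Zeros with |z| < R = 2.5: (1 + 2i), (1 - 2i).
Count = 2.
By the argument principle, (1/2πi) ∮_{|z|=R} p'(z)/p(z) dz equals exactly this count.

Number of zeros inside |z| < 2.5: 2.


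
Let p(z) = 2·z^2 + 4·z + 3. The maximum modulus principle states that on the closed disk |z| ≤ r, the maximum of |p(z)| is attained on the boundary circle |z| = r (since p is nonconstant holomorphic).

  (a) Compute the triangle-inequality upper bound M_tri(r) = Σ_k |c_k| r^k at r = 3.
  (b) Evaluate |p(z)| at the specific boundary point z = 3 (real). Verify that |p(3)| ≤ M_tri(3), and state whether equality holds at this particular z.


Coefficients: c_0 = 3, c_1 = 4, c_2 = 2. Radius r = 3.
Part (a). Triangle bound: M_tri(r) = Σ_k |c_k| r^k
  = |3|·3^0 + |4|·3^1 + |2|·3^2
  = 3 + 12 + 18 = 33.
This bounds M(r) := max_{|z|=r} |p(z)| from above; equality holds iff all terms c_k z^k can be made to align in phase at a single z on |z|=r.
Part (b). At z = 3 (real, on the circle |z| = r):
  p(3) = (3)·3^0 + (4)·3^1 + (2)·3^2 = 33.
  |p(3)| = 33.
Since all nonzero coefficients share the same sign, |p(3)| = 33 = M_tri(3); the triangle bound is attained at z = 3, so in fact M(r) = 33.

M_tri(3) = 33; |p(3)| = 33; equality at z=3: yes.


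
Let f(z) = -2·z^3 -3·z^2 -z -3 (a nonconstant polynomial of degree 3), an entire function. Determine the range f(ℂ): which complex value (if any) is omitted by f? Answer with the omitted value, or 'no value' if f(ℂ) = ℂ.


Little Picard bounds the complement of f(ℂ) to at most one point.
For every w ∈ ℂ, the equation p(z) − w = 0 is a nonconstant polynomial in z and hence has at least one root by the fundamental theorem of algebra. So p is surjective onto ℂ, omitting no value.

Omitted value: no value.


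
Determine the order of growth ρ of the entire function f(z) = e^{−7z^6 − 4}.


|e^{−7z^6 − 4}| = e^{Re(-7·z^6) + -4} ≤ e^{7|z|^6 + -4} = e^{7r^6 + -4} on |z| = r, so ρ ≤ 6. Choosing z on |z|=r so that -7·z^6 is real positive (always possible by picking arg z appropriately) gives |f(z)| = e^{7r^6 + -4}, matching the bound. The additive constant -4 does not affect log log M(r) ~ 6·log r. Hence ρ = 6.
Therefore ρ = 6.

Order ρ = 6.


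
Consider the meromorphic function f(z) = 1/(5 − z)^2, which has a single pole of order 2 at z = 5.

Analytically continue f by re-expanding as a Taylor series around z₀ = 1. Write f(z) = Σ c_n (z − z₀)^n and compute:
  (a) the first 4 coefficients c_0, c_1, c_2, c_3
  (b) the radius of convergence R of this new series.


Let w = z − z₀, so z = z₀ + w.
Then 5 − z = 5 − (z₀ + w) = (5 − z₀) − w = 4 − w.
f(z) = 1/(4 − w)^2 = (1/(4)^2) · (1 − w/(4))^{−2}.
By the binomial series (1−u)^{−2} = Σ_{n≥0} C(n+1, 1) u^n for |u|<1, with u = w/(4):
  c_n = C(n+1, 1) / (4)^(n+2).
  c_0 = 1/(4)^2 = 1/16.
  c_1 = 2/(4)^3 = 1/32.
  c_2 = 3/(4)^4 = 3/256.
  c_3 = 4/(4)^5 = 1/256.
The series is valid for |w/d| < 1, i.e. |z − z₀| < |d|.
Radius of convergence: R = |5 − z₀| = |4| = 4 (distance from z₀ to the singularity z = 5).

c_0 = 1/16, c_1 = 1/32, c_2 = 3/256, c_3 = 1/256; R = 4.


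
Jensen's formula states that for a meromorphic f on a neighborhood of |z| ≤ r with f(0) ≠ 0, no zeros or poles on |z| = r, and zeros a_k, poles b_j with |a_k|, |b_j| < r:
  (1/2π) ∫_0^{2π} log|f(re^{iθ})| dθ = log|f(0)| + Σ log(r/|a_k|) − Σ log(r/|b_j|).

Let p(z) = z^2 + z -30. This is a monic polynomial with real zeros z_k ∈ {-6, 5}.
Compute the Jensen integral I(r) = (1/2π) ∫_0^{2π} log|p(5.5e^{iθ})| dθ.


Zeros: -6, 5; r = 5.5.
Inside |z| < r: 5. Outside (|z| ≥ r): -6.
p(0) = -30, so log|p(0)| = log(30) = 3.4012.
Apply Jensen: I(r) = log|p(0)| + Σ_k log(r/|z_k|), summed over zeros inside |z| < r.
  log(r/|z_k|) for z_k = 5: log(5.5/5) = 0.0953
  Outside zeros (-6) contribute nothing to the Jensen sum.
Sum over inside zeros: 0.0953.
I(r) = log|p(0)| + (inside sum) = 3.4012 + 0.0953 = 3.4965.
Note: since some zeros are outside |z| ≤ r, the simplified n·log(r) form does NOT apply — only the inside zeros contribute.

I(r) ≈ 3.4965.


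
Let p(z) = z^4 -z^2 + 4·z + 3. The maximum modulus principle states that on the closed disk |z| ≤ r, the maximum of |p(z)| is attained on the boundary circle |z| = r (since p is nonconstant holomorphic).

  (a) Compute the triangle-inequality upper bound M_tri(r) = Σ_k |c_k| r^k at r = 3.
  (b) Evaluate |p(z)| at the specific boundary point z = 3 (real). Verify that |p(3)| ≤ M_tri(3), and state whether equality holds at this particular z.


Coefficients: c_0 = 3, c_1 = 4, c_2 = -1, c_3 = 0, c_4 = 1. Radius r = 3.
Part (a). Triangle bound: M_tri(r) = Σ_k |c_k| r^k
  = |3|·3^0 + |4|·3^1 + |-1|·3^2 + |0|·3^3 + |1|·3^4
  = 3 + 12 + 9 + 0 + 81 = 105.
This bounds M(r) := max_{|z|=r} |p(z)| from above; equality holds iff all terms c_k z^k can be made to align in phase at a single z on |z|=r.
Part (b). At z = 3 (real, on the circle |z| = r):
  p(3) = (3)·3^0 + (4)·3^1 + (-1)·3^2 + (0)·3^3 + (1)·3^4 = 87.
  |p(3)| = 87.
Check: |p(3)| = 87 ≤ 105 = M_tri(3). ✓ Equality does not hold at z = 3 (the coefficients have mixed signs, so the terms do not all align in phase there).

M_tri(3) = 105; |p(3)| = 87; equality at z=3: no.


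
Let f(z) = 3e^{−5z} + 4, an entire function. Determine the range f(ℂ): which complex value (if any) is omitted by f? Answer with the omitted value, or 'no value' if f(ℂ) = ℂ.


Little Picard bounds the complement of f(ℂ) to at most one point.
e^{−5z} is never zero on ℂ, so 3·e^{−5z} takes every value in ℂ ∖ {0}. Adding 4 shifts the range to ℂ ∖ {4}. Thus f omits exactly the value 4.

Omitted value: 4.


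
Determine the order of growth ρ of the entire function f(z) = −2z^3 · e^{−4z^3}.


M(r) = max_{|z|=r} |-2|·|z|^3·|e^{−4z^3}| = 2·r^3 · e^{4r^3} (the factors attain their maxima compatibly on |z|=r). Then log M(r) = log 2 + 3·log r + 4r^3, dominated by the last term, so log log M(r) ~ 3·log r. The polynomial factor -2z^3 contributes only a log r term and does not affect the order. ρ = 3.
Therefore ρ = 3.

Order ρ = 3.


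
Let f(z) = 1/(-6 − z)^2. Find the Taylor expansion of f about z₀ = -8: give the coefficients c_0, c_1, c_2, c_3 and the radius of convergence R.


Let w = z − z₀, so z = z₀ + w.
Then -6 − z = -6 − (z₀ + w) = (-6 − z₀) − w = 2 − w.
f(z) = 1/(2 − w)^2 = (1/(2)^2) · (1 − w/(2))^{−2}.
By the binomial series (1−u)^{−2} = Σ_{n≥0} C(n+1, 1) u^n for |u|<1, with u = w/(2):
  c_n = C(n+1, 1) / (2)^(n+2).
  c_0 = 1/(2)^2 = 1/4.
  c_1 = 2/(2)^3 = 1/4.
  c_2 = 3/(2)^4 = 3/16.
  c_3 = 4/(2)^5 = 1/8.
The series is valid for |w/d| < 1, i.e. |z − z₀| < |d|.
Radius of convergence: R = |-6 − z₀| = |2| = 2 (distance from z₀ to the singularity z = -6).

c_0 = 1/4, c_1 = 1/4, c_2 = 3/16, c_3 = 1/8; R = 2.


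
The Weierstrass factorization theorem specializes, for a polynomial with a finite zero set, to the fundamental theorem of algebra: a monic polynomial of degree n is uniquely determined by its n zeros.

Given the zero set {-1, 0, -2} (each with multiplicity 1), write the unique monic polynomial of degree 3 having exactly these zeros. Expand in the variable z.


The polynomial is p(z) = ∏_{α ∈ S} (z − α), where S = {-1, 0, -2}.
Expanding the product yields: p(z) = z^3 + 3·z^2 + 2·z.
The resulting polynomial has degree 3 and real coefficients as required.

p(z) = z^3 + 3·z^2 + 2·z.


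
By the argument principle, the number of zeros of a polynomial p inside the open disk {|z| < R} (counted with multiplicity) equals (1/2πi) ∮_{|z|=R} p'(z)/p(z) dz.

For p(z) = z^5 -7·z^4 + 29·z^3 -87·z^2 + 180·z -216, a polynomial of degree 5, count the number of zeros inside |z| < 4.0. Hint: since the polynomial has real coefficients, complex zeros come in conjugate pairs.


The zeros of p are: 3, (0 + 3i), (0 - 3i), (2 + 2i), (2 - 2i).
Their magnitudes are: 3, 3, 3, 2.828, 2.828.
Zeros with |z| < R = 4.0: 3, (0 + 3i), (0 - 3i), (2 + 2i), (2 - 2i).
Count = 5.
By the argument principle, (1/2πi) ∮_{|z|=R} p'(z)/p(z) dz equals exactly this count.

Number of zeros inside |z| < 4.0: 5.


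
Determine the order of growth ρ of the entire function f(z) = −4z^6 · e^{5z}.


M(r) = max_{|z|=r} |-4|·|z|^6·|e^{5z}| = 4·r^6 · e^{5r^1} (the factors attain their maxima compatibly on |z|=r). Then log M(r) = log 4 + 6·log r + 5r^1, dominated by the last term, so log log M(r) ~ 1·log r. The polynomial factor -4z^6 contributes only a log r term and does not affect the order. ρ = 1.
Therefore ρ = 1.

Order ρ = 1.


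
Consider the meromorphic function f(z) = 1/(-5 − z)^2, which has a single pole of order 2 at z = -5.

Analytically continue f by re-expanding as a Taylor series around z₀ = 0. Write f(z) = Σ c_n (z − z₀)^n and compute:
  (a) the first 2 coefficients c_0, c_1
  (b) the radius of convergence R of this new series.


Let w = z − z₀, so z = z₀ + w.
Then -5 − z = -5 − (z₀ + w) = (-5 − z₀) − w = -5 − w.
f(z) = 1/(-5 − w)^2 = (1/(-5)^2) · (1 − w/(-5))^{−2}.
By the binomial series (1−u)^{−2} = Σ_{n≥0} C(n+1, 1) u^n for |u|<1, with u = w/(-5):
  c_n = C(n+1, 1) / (-5)^(n+2).
  c_0 = 1/(-5)^2 = 1/25.
  c_1 = 2/(-5)^3 = -2/125.
The series is valid for |w/d| < 1, i.e. |z − z₀| < |d|.
Radius of convergence: R = |-5 − z₀| = |-5| = 5 (distance from z₀ to the singularity z = -5).

c_0 = 1/25, c_1 = -2/125; R = 5.


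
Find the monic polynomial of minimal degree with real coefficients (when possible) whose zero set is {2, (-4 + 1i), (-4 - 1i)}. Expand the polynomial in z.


The polynomial is p(z) = ∏_{α ∈ S} (z − α), where S = {2, (-4 + 1i), (-4 - 1i)}.
Expanding the product yields: p(z) = z^3 + 6·z^2 + z -34.
Note conjugate pairs combine to real quadratics: (z − (-4+1i))(z − (-4−1i)) = z² + 8z + 17.
The resulting polynomial has degree 3 and real coefficients as required.

p(z) = z^3 + 6·z^2 + z -34.


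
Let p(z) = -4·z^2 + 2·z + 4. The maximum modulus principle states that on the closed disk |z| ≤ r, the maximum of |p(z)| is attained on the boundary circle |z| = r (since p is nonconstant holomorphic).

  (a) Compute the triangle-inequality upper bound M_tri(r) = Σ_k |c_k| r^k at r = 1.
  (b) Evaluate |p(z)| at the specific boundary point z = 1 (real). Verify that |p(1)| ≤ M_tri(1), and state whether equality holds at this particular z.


Coefficients: c_0 = 4, c_1 = 2, c_2 = -4. Radius r = 1.
Part (a). Triangle bound: M_tri(r) = Σ_k |c_k| r^k
  = |4|·1^0 + |2|·1^1 + |-4|·1^2
  = 4 + 2 + 4 = 10.
This bounds M(r) := max_{|z|=r} |p(z)| from above; equality holds iff all terms c_k z^k can be made to align in phase at a single z on |z|=r.
Part (b). At z = 1 (real, on the circle |z| = r):
  p(1) = (4)·1^0 + (2)·1^1 + (-4)·1^2 = 2.
  |p(1)| = 2.
Check: |p(1)| = 2 ≤ 10 = M_tri(1). ✓ Equality does not hold at z = 1 (the coefficients have mixed signs, so the terms do not all align in phase there).

M_tri(1) = 10; |p(1)| = 2; equality at z=1: no.


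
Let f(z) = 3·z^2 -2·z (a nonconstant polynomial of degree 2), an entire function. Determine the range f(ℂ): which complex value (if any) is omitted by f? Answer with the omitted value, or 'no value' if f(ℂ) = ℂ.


Little Picard bounds the complement of f(ℂ) to at most one point.
For every w ∈ ℂ, the equation p(z) − w = 0 is a nonconstant polynomial in z and hence has at least one root by the fundamental theorem of algebra. So p is surjective onto ℂ, omitting no value.

Omitted value: no value.


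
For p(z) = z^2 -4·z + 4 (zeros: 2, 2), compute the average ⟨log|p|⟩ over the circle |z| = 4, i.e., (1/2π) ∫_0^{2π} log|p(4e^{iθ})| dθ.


Zeros: 2, 2; r = 4.
Inside |z| < r: 2, 2. Outside (|z| ≥ r): ∅.
p(0) = 4, so log|p(0)| = log(4) = 1.3863.
Apply Jensen: I(r) = log|p(0)| + Σ_k log(r/|z_k|), summed over zeros inside |z| < r.
  log(r/|z_k|) for z_k = 2: log(4/2) = 0.6931
  log(r/|z_k|) for z_k = 2: log(4/2) = 0.6931
Sum over inside zeros: 1.3863.
I(r) = log|p(0)| + (inside sum) = 1.3863 + 1.3863 = 2.7726.
Closed form (all zeros inside, monic): I(r) = n·log(r) = 2·log(4) = 2.7726. ✓

I(r) ≈ 2.7726.


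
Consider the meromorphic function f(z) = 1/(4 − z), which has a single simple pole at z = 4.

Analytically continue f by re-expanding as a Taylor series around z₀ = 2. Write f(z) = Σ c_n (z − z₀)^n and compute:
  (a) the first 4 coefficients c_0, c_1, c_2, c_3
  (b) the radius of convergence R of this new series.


Let w = z − z₀, so z = z₀ + w.
Then 4 − z = 4 − (z₀ + w) = (4 − z₀) − w = 2 − w.
f(z) = 1/(2 − w) = (1/(2)) · 1/(1 − w/(2)) = Σ_{n≥0} w^n / (2)^(n+1).
So c_n = 1/(2)^(n+1):
  c_0 = 1/(2)^1 = 1/2.
  c_1 = 1/(2)^2 = 1/4.
  c_2 = 1/(2)^3 = 1/8.
  c_3 = 1/(2)^4 = 1/16.
The series is valid for |w/d| < 1, i.e. |z − z₀| < |d|.
Radius of convergence: R = |4 − z₀| = |2| = 2 (distance from z₀ to the singularity z = 4).

c_0 = 1/2, c_1 = 1/4, c_2 = 1/8, c_3 = 1/16; R = 2.


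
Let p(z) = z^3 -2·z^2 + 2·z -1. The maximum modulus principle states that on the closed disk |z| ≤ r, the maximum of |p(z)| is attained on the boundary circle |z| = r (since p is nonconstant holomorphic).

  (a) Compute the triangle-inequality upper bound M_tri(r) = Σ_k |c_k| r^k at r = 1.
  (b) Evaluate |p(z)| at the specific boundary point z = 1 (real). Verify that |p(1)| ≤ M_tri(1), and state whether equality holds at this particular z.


Coefficients: c_0 = -1, c_1 = 2, c_2 = -2, c_3 = 1. Radius r = 1.
Part (a). Triangle bound: M_tri(r) = Σ_k |c_k| r^k
  = |-1|·1^0 + |2|·1^1 + |-2|·1^2 + |1|·1^3
  = 1 + 2 + 2 + 1 = 6.
This bounds M(r) := max_{|z|=r} |p(z)| from above; equality holds iff all terms c_k z^k can be made to align in phase at a single z on |z|=r.
Part (b). At z = 1 (real, on the circle |z| = r):
  p(1) = (-1)·1^0 + (2)·1^1 + (-2)·1^2 + (1)·1^3 = 0.
  |p(1)| = 0.
Check: |p(1)| = 0 ≤ 6 = M_tri(1). ✓ Equality does not hold at z = 1 (the coefficients have mixed signs, so the terms do not all align in phase there).

M_tri(1) = 6; |p(1)| = 0; equality at z=1: no.


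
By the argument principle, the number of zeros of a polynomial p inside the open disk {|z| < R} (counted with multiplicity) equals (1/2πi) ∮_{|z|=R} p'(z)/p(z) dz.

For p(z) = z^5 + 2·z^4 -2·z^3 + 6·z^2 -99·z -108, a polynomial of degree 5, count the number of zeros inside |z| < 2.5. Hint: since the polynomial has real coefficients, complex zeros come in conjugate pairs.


The zeros of p are: -4, 3, (0 + 3i), (0 - 3i), -1.
Their magnitudes are: 4, 3, 3, 3, 1.
Zeros with |z| < R = 2.5: -1.
Count = 1.
By the argument principle, (1/2πi) ∮_{|z|=R} p'(z)/p(z) dz equals exactly this count.

Number of zeros inside |z| < 2.5: 1.


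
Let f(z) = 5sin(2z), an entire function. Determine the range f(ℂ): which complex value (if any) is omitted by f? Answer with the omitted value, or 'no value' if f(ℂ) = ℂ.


Little Picard bounds the complement of f(ℂ) to at most one point.
sin is entire and surjective onto ℂ: for every w ∈ ℂ, sin(ζ) = w has a solution ζ ∈ ℂ (e.g., via the complex inverse arcsin). With ζ = 2z this gives z = ζ/(2). Then 5·sin(2z) takes every value in 5·ℂ = ℂ, and adding 0 is a bijection of ℂ. So f is surjective and omits no value. (Note: only on the real line is sin bounded by [−1, 1].)

Omitted value: no value.


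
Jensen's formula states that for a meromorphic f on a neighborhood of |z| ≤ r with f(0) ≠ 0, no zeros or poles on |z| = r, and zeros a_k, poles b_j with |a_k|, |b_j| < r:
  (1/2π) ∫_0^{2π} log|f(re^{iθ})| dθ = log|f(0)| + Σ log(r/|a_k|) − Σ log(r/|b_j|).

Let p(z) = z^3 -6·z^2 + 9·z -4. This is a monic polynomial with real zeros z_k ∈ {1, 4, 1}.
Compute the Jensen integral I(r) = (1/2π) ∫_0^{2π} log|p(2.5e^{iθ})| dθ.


Zeros: 1, 1, 4; r = 2.5.
Inside |z| < r: 1, 1. Outside (|z| ≥ r): 4.
p(0) = -4, so log|p(0)| = log(4) = 1.3863.
Apply Jensen: I(r) = log|p(0)| + Σ_k log(r/|z_k|), summed over zeros inside |z| < r.
  log(r/|z_k|) for z_k = 1: log(2.5/1) = 0.9163
  log(r/|z_k|) for z_k = 1: log(2.5/1) = 0.9163
  Outside zeros (4) contribute nothing to the Jensen sum.
Sum over inside zeros: 1.8326.
I(r) = log|p(0)| + (inside sum) = 1.3863 + 1.8326 = 3.2189.
Note: since some zeros are outside |z| ≤ r, the simplified n·log(r) form does NOT apply — only the inside zeros contribute.

I(r) ≈ 3.2189.


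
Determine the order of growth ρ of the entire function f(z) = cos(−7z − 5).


cos(w) is a linear combination of e^{iw} and e^{−iw} (or e^w, e^{−w} in the hyperbolic case), so |cos(w)| ≤ e^{|w|}. With w = −7z − 5, |w| ≤ 7|z| + 5 = 7r + 5 on |z| = r, giving M(r) ≤ e^{7r + 5}, so ρ ≤ 1. On a suitable ray (z = it for sin/cos; z = t for sinh/cosh, t real → ∞), |cos(−7z − 5)| grows like e^{7|t|}/2, so ρ ≥ 1. Hence ρ = 1.
Therefore ρ = 1.

Order ρ = 1.


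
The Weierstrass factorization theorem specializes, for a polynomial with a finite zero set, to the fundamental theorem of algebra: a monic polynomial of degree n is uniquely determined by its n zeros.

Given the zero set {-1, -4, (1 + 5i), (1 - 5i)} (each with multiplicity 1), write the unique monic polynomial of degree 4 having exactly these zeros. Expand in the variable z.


The polynomial is p(z) = ∏_{α ∈ S} (z − α), where S = {-1, -4, (1 + 5i), (1 - 5i)}.
Expanding the product yields: p(z) = z^4 + 3·z^3 + 20·z^2 + 122·z + 104.
Note conjugate pairs combine to real quadratics: (z − (1+5i))(z − (1−5i)) = z² − 2z + 26.
The resulting polynomial has degree 4 and real coefficients as required.

p(z) = z^4 + 3·z^3 + 20·z^2 + 122·z + 104.


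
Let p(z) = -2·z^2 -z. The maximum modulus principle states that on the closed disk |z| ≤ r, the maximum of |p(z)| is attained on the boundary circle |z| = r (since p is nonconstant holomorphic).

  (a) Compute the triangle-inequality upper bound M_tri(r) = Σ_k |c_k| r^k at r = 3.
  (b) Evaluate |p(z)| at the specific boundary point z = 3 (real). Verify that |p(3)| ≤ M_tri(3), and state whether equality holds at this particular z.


Coefficients: c_0 = 0, c_1 = -1, c_2 = -2. Radius r = 3.
Part (a). Triangle bound: M_tri(r) = Σ_k |c_k| r^k
  = |0|·3^0 + |-1|·3^1 + |-2|·3^2
  = 0 + 3 + 18 = 21.
This bounds M(r) := max_{|z|=r} |p(z)| from above; equality holds iff all terms c_k z^k can be made to align in phase at a single z on |z|=r.
Part (b). At z = 3 (real, on the circle |z| = r):
  p(3) = (0)·3^0 + (-1)·3^1 + (-2)·3^2 = -21.
  |p(3)| = 21.
Since all nonzero coefficients share the same sign, |p(3)| = 21 = M_tri(3); the triangle bound is attained at z = 3, so in fact M(r) = 21.

M_tri(3) = 21; |p(3)| = 21; equality at z=3: yes.


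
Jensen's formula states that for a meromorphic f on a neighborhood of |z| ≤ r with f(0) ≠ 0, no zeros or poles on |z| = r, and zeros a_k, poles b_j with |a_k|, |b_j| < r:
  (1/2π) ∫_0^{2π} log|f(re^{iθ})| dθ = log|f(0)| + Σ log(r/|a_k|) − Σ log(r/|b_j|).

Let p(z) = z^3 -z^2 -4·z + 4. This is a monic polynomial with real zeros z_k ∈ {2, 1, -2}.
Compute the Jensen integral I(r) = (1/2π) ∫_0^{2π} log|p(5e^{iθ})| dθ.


Zeros: -2, 1, 2; r = 5.
Inside |z| < r: -2, 1, 2. Outside (|z| ≥ r): ∅.
p(0) = 4, so log|p(0)| = log(4) = 1.3863.
Apply Jensen: I(r) = log|p(0)| + Σ_k log(r/|z_k|), summed over zeros inside |z| < r.
  log(r/|z_k|) for z_k = 2: log(5/2) = 0.9163
  log(r/|z_k|) for z_k = 1: log(5/1) = 1.6094
  log(r/|z_k|) for z_k = -2: log(5/2) = 0.9163
Sum over inside zeros: 3.4420.
I(r) = log|p(0)| + (inside sum) = 1.3863 + 3.4420 = 4.8283.
Closed form (all zeros inside, monic): I(r) = n·log(r) = 3·log(5) = 4.8283. ✓

I(r) ≈ 4.8283.


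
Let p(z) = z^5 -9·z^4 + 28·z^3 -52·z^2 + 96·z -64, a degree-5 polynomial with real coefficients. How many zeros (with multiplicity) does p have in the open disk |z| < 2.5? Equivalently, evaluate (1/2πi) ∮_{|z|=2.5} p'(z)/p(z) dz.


The zeros of p are: (0 + 2i), (0 - 2i), 4, 4, 1.
Their magnitudes are: 2, 2, 4, 4, 1.
Zeros with |z| < R = 2.5: (0 + 2i), (0 - 2i), 1.
Count = 3.
By the argument principle, (1/2πi) ∮_{|z|=R} p'(z)/p(z) dz equals exactly this count.

Number of zeros inside |z| < 2.5: 3.


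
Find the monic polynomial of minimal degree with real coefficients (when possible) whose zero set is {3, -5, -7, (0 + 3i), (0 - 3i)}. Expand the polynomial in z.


The polynomial is p(z) = ∏_{α ∈ S} (z − α), where S = {3, -5, -7, (0 + 3i), (0 - 3i)}.
Expanding the product yields: p(z) = z^5 + 9·z^4 + 8·z^3 -24·z^2 -9·z -945.
Note conjugate pairs combine to real quadratics: (z − (0+3i))(z − (0−3i)) = z² + 9.
The resulting polynomial has degree 5 and real coefficients as required.

p(z) = z^5 + 9·z^4 + 8·z^3 -24·z^2 -9·z -945.


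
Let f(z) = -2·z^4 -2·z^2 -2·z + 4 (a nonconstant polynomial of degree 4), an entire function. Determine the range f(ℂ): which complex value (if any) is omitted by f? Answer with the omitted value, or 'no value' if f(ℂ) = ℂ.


Little Picard bounds the complement of f(ℂ) to at most one point.
For every w ∈ ℂ, the equation p(z) − w = 0 is a nonconstant polynomial in z and hence has at least one root by the fundamental theorem of algebra. So p is surjective onto ℂ, omitting no value.

Omitted value: no value.


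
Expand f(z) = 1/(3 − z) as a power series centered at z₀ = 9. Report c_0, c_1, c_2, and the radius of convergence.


Let w = z − z₀, so z = z₀ + w.
Then 3 − z = 3 − (z₀ + w) = (3 − z₀) − w = -6 − w.
f(z) = 1/(-6 − w) = (1/(-6)) · 1/(1 − w/(-6)) = Σ_{n≥0} w^n / (-6)^(n+1).
So c_n = 1/(-6)^(n+1):
  c_0 = 1/(-6)^1 = -1/6.
  c_1 = 1/(-6)^2 = 1/36.
  c_2 = 1/(-6)^3 = -1/216.
The series is valid for |w/d| < 1, i.e. |z − z₀| < |d|.
Radius of convergence: R = |3 − z₀| = |-6| = 6 (distance from z₀ to the singularity z = 3).

c_0 = -1/6, c_1 = 1/36, c_2 = -1/216; R = 6.


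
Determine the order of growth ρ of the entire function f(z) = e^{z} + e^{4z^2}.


Each summand is entire of order 1 and 2 respectively (as in the single-exponential case). The order of a sum is at most the max of the orders, so ρ ≤ 2. For the lower bound: on |z|=r choose arg z so that 4z^2 is real positive; then |e^{4z^2}| = e^{4r^2} while |e^{1z}| ≤ e^{1r^1} = o(e^{4r^2}). So |f| ≥ e^{4r^2}(1 − o(1)) and ρ ≥ 2. Hence ρ = max(1, 2) = 2.
Therefore ρ = 2.

Order ρ = 2.


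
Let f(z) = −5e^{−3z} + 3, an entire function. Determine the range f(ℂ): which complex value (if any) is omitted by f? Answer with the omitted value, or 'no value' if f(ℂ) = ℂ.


Little Picard bounds the complement of f(ℂ) to at most one point.
e^{−3z} is never zero on ℂ, so -5·e^{−3z} takes every value in ℂ ∖ {0}. Adding 3 shifts the range to ℂ ∖ {3}. Thus f omits exactly the value 3.

Omitted value: 3.


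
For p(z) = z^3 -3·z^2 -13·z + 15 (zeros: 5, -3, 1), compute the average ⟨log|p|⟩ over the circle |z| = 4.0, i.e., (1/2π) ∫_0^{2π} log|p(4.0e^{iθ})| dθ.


Zeros: -3, 1, 5; r = 4.0.
Inside |z| < r: -3, 1. Outside (|z| ≥ r): 5.
p(0) = 15, so log|p(0)| = log(15) = 2.7081.
Apply Jensen: I(r) = log|p(0)| + Σ_k log(r/|z_k|), summed over zeros inside |z| < r.
  log(r/|z_k|) for z_k = -3: log(4.0/3) = 0.2877
  log(r/|z_k|) for z_k = 1: log(4.0/1) = 1.3863
  Outside zeros (5) contribute nothing to the Jensen sum.
Sum over inside zeros: 1.6740.
I(r) = log|p(0)| + (inside sum) = 2.7081 + 1.6740 = 4.3820.
Note: since some zeros are outside |z| ≤ r, the simplified n·log(r) form does NOT apply — only the inside zeros contribute.

I(r) ≈ 4.3820.


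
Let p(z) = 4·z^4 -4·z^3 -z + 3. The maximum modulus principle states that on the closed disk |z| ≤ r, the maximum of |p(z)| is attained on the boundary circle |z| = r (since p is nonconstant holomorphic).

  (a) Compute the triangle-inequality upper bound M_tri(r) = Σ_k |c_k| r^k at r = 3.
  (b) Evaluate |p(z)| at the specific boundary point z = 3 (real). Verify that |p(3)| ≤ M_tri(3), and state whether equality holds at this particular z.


Coefficients: c_0 = 3, c_1 = -1, c_2 = 0, c_3 = -4, c_4 = 4. Radius r = 3.
Part (a). Triangle bound: M_tri(r) = Σ_k |c_k| r^k
  = |3|·3^0 + |-1|·3^1 + |0|·3^2 + |-4|·3^3 + |4|·3^4
  = 3 + 3 + 0 + 108 + 324 = 438.
This bounds M(r) := max_{|z|=r} |p(z)| from above; equality holds iff all terms c_k z^k can be made to align in phase at a single z on |z|=r.
Part (b). At z = 3 (real, on the circle |z| = r):
  p(3) = (3)·3^0 + (-1)·3^1 + (0)·3^2 + (-4)·3^3 + (4)·3^4 = 216.
  |p(3)| = 216.
Check: |p(3)| = 216 ≤ 438 = M_tri(3). ✓ Equality does not hold at z = 3 (the coefficients have mixed signs, so the terms do not all align in phase there).

M_tri(3) = 438; |p(3)| = 216; equality at z=3: no.


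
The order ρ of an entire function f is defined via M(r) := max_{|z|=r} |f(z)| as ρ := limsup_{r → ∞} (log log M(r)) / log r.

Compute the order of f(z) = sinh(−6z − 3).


sinh(w) is a linear combination of e^{iw} and e^{−iw} (or e^w, e^{−w} in the hyperbolic case), so |sinh(w)| ≤ e^{|w|}. With w = −6z − 3, |w| ≤ 6|z| + 3 = 6r + 3 on |z| = r, giving M(r) ≤ e^{6r + 3}, so ρ ≤ 1. On a suitable ray (z = it for sin/cos; z = t for sinh/cosh, t real → ∞), |sinh(−6z − 3)| grows like e^{6|t|}/2, so ρ ≥ 1. Hence ρ = 1.
Therefore ρ = 1.

Order ρ = 1.


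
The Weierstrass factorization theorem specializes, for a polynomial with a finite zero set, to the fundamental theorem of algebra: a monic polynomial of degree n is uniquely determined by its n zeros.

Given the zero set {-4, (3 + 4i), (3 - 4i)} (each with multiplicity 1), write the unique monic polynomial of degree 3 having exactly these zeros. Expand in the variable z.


The polynomial is p(z) = ∏_{α ∈ S} (z − α), where S = {-4, (3 + 4i), (3 - 4i)}.
Expanding the product yields: p(z) = z^3 -2·z^2 + z + 100.
Note conjugate pairs combine to real quadratics: (z − (3+4i))(z − (3−4i)) = z² − 6z + 25.
The resulting polynomial has degree 3 and real coefficients as required.

p(z) = z^3 -2·z^2 + z + 100.


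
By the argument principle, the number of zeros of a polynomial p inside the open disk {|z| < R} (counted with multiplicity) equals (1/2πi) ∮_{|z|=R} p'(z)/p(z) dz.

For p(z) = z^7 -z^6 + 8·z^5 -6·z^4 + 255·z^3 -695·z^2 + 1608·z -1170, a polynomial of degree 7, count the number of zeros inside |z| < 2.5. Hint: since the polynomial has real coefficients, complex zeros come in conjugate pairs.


The zeros of p are: 1, (1 + 2i), (1 - 2i), (-3 + 3i), (-3 - 3i), (2 + 3i), (2 - 3i).
Their magnitudes are: 1, 2.236, 2.236, 4.243, 4.243, 3.606, 3.606.
Zeros with |z| < R = 2.5: 1, (1 + 2i), (1 - 2i).
Count = 3.
By the argument principle, (1/2πi) ∮_{|z|=R} p'(z)/p(z) dz equals exactly this count.

Number of zeros inside |z| < 2.5: 3.


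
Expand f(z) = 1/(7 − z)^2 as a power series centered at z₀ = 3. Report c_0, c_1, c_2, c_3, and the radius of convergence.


Let w = z − z₀, so z = z₀ + w.
Then 7 − z = 7 − (z₀ + w) = (7 − z₀) − w = 4 − w.
f(z) = 1/(4 − w)^2 = (1/(4)^2) · (1 − w/(4))^{−2}.
By the binomial series (1−u)^{−2} = Σ_{n≥0} C(n+1, 1) u^n for |u|<1, with u = w/(4):
  c_n = C(n+1, 1) / (4)^(n+2).
  c_0 = 1/(4)^2 = 1/16.
  c_1 = 2/(4)^3 = 1/32.
  c_2 = 3/(4)^4 = 3/256.
  c_3 = 4/(4)^5 = 1/256.
The series is valid for |w/d| < 1, i.e. |z − z₀| < |d|.
Radius of convergence: R = |7 − z₀| = |4| = 4 (distance from z₀ to the singularity z = 7).

c_0 = 1/16, c_1 = 1/32, c_2 = 3/256, c_3 = 1/256; R = 4.


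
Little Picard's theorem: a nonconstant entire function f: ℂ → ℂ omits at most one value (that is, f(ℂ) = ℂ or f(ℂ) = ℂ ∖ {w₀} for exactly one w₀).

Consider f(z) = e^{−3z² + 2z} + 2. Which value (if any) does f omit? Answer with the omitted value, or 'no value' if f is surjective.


Little Picard bounds the complement of f(ℂ) to at most one point.
The exponent g(z) = −3z² + 2z is a nonconstant polynomial, hence surjective onto ℂ. So e^{g(z)} takes every value in {e^w : w ∈ ℂ} = ℂ ∖ {0}. Adding 2 shifts the range to ℂ ∖ {2}. f omits exactly 2.

Omitted value: 2.


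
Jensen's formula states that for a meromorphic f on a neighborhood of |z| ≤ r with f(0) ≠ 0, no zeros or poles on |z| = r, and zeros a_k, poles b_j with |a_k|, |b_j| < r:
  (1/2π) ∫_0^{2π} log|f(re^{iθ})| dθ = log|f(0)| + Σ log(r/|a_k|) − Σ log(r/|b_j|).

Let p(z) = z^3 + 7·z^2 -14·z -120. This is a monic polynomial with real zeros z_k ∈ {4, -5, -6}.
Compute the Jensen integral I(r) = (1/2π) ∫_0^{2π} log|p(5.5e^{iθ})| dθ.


Zeros: -6, -5, 4; r = 5.5.
Inside |z| < r: -5, 4. Outside (|z| ≥ r): -6.
p(0) = -120, so log|p(0)| = log(120) = 4.7875.
Apply Jensen: I(r) = log|p(0)| + Σ_k log(r/|z_k|), summed over zeros inside |z| < r.
  log(r/|z_k|) for z_k = 4: log(5.5/4) = 0.3185
  log(r/|z_k|) for z_k = -5: log(5.5/5) = 0.0953
  Outside zeros (-6) contribute nothing to the Jensen sum.
Sum over inside zeros: 0.4138.
I(r) = log|p(0)| + (inside sum) = 4.7875 + 0.4138 = 5.2013.
Note: since some zeros are outside |z| ≤ r, the simplified n·log(r) form does NOT apply — only the inside zeros contribute.

I(r) ≈ 5.2013.


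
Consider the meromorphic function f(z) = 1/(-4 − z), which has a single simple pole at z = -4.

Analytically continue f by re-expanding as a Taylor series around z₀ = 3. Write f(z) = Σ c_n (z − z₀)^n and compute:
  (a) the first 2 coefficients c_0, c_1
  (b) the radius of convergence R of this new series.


Let w = z − z₀, so z = z₀ + w.
Then -4 − z = -4 − (z₀ + w) = (-4 − z₀) − w = -7 − w.
f(z) = 1/(-7 − w) = (1/(-7)) · 1/(1 − w/(-7)) = Σ_{n≥0} w^n / (-7)^(n+1).
So c_n = 1/(-7)^(n+1):
  c_0 = 1/(-7)^1 = -1/7.
  c_1 = 1/(-7)^2 = 1/49.
The series is valid for |w/d| < 1, i.e. |z − z₀| < |d|.
Radius of convergence: R = |-4 − z₀| = |-7| = 7 (distance from z₀ to the singularity z = -4).

c_0 = -1/7, c_1 = 1/49; R = 7.


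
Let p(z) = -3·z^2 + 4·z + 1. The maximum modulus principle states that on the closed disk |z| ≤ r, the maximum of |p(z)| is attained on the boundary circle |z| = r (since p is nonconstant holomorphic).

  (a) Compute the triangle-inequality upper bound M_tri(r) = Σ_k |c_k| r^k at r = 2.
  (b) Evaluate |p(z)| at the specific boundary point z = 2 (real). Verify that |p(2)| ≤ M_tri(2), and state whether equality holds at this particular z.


Coefficients: c_0 = 1, c_1 = 4, c_2 = -3. Radius r = 2.
Part (a). Triangle bound: M_tri(r) = Σ_k |c_k| r^k
  = |1|·2^0 + |4|·2^1 + |-3|·2^2
  = 1 + 8 + 12 = 21.
This bounds M(r) := max_{|z|=r} |p(z)| from above; equality holds iff all terms c_k z^k can be made to align in phase at a single z on |z|=r.
Part (b). At z = 2 (real, on the circle |z| = r):
  p(2) = (1)·2^0 + (4)·2^1 + (-3)·2^2 = -3.
  |p(2)| = 3.
Check: |p(2)| = 3 ≤ 21 = M_tri(2). ✓ Equality does not hold at z = 2 (the coefficients have mixed signs, so the terms do not all align in phase there).

M_tri(2) = 21; |p(2)| = 3; equality at z=2: no.


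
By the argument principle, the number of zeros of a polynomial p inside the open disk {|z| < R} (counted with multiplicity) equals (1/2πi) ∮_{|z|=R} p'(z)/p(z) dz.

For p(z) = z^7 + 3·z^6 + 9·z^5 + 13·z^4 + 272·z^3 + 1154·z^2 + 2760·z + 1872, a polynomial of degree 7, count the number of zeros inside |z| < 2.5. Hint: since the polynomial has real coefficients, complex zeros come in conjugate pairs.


The zeros of p are: (3 + 3i), (3 - 3i), (-2 + 2i), (-2 - 2i), -1, (-2 + 3i), (-2 - 3i).
Their magnitudes are: 4.243, 4.243, 2.828, 2.828, 1, 3.606, 3.606.
Zeros with |z| < R = 2.5: -1.
Count = 1.
By the argument principle, (1/2πi) ∮_{|z|=R} p'(z)/p(z) dz equals exactly this count.

Number of zeros inside |z| < 2.5: 1.


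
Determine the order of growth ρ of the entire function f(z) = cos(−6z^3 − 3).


Write cos(w) = (e^{iw} ± e^{−iw})/(2 or 2i), so |cos(w)| ≤ e^{|w|}. With w = −6z^3 − 3, |w| ≤ 6r^3 + 3 on |z|=r, giving M(r) ≤ e^{6r^3 + 3} and ρ ≤ 3. For the lower bound, choose z on |z|=r with -6z^3 purely imaginary of modulus 6r^3; then |cos(−6z^3 − 3)| grows like e^{6r^3}/2, so ρ ≥ 3. Hence ρ = 3.
Therefore ρ = 3.

Order ρ = 3.


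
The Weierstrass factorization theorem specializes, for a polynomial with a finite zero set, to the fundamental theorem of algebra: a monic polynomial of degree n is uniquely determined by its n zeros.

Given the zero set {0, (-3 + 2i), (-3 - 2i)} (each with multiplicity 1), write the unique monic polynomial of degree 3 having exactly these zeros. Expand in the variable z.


The polynomial is p(z) = ∏_{α ∈ S} (z − α), where S = {0, (-3 + 2i), (-3 - 2i)}.
Expanding the product yields: p(z) = z^3 + 6·z^2 + 13·z.
Note conjugate pairs combine to real quadratics: (z − (-3+2i))(z − (-3−2i)) = z² + 6z + 13.
The resulting polynomial has degree 3 and real coefficients as required.

p(z) = z^3 + 6·z^2 + 13·z.


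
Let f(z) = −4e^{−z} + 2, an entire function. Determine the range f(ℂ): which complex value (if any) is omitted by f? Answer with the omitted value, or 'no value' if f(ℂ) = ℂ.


Little Picard bounds the complement of f(ℂ) to at most one point.
e^{−z} is never zero on ℂ, so -4·e^{−z} takes every value in ℂ ∖ {0}. Adding 2 shifts the range to ℂ ∖ {2}. Thus f omits exactly the value 2.

Omitted value: 2.


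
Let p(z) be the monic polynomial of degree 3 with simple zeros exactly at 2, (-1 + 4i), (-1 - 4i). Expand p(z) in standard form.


The polynomial is p(z) = ∏_{α ∈ S} (z − α), where S = {2, (-1 + 4i), (-1 - 4i)}.
Expanding the product yields: p(z) = z^3 + 13·z -34.
Note conjugate pairs combine to real quadratics: (z − (-1+4i))(z − (-1−4i)) = z² + 2z + 17.
The resulting polynomial has degree 3 and real coefficients as required.

p(z) = z^3 + 13·z -34.


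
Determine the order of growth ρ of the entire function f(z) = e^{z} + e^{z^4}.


Each summand is entire of order 1 and 4 respectively (as in the single-exponential case). The order of a sum is at most the max of the orders, so ρ ≤ 4. For the lower bound: on |z|=r choose arg z so that 1z^4 is real positive; then |e^{1z^4}| = e^{1r^4} while |e^{1z}| ≤ e^{1r^1} = o(e^{1r^4}). So |f| ≥ e^{1r^4}(1 − o(1)) and ρ ≥ 4. Hence ρ = max(1, 4) = 4.
Therefore ρ = 4.

Order ρ = 4.


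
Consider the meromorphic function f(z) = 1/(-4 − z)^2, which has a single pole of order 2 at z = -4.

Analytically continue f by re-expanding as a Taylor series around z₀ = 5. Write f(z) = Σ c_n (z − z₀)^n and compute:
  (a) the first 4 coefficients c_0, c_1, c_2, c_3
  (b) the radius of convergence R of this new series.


Let w = z − z₀, so z = z₀ + w.
Then -4 − z = -4 − (z₀ + w) = (-4 − z₀) − w = -9 − w.
f(z) = 1/(-9 − w)^2 = (1/(-9)^2) · (1 − w/(-9))^{−2}.
By the binomial series (1−u)^{−2} = Σ_{n≥0} C(n+1, 1) u^n for |u|<1, with u = w/(-9):
  c_n = C(n+1, 1) / (-9)^(n+2).
  c_0 = 1/(-9)^2 = 1/81.
  c_1 = 2/(-9)^3 = -2/729.
  c_2 = 3/(-9)^4 = 1/2187.
  c_3 = 4/(-9)^5 = -4/59049.
The series is valid for |w/d| < 1, i.e. |z − z₀| < |d|.
Radius of convergence: R = |-4 − z₀| = |-9| = 9 (distance from z₀ to the singularity z = -4).

c_0 = 1/81, c_1 = -2/729, c_2 = 1/2187, c_3 = -4/59049; R = 9.


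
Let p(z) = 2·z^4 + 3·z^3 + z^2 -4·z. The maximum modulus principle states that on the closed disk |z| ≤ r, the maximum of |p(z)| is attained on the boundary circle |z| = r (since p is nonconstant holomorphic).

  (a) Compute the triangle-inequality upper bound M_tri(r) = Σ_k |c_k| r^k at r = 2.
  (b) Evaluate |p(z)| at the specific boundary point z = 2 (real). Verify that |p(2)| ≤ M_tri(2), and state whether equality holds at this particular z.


Coefficients: c_0 = 0, c_1 = -4, c_2 = 1, c_3 = 3, c_4 = 2. Radius r = 2.
Part (a). Triangle bound: M_tri(r) = Σ_k |c_k| r^k
  = |0|·2^0 + |-4|·2^1 + |1|·2^2 + |3|·2^3 + |2|·2^4
  = 0 + 8 + 4 + 24 + 32 = 68.
This bounds M(r) := max_{|z|=r} |p(z)| from above; equality holds iff all terms c_k z^k can be made to align in phase at a single z on |z|=r.
Part (b). At z = 2 (real, on the circle |z| = r):
  p(2) = (0)·2^0 + (-4)·2^1 + (1)·2^2 + (3)·2^3 + (2)·2^4 = 52.
  |p(2)| = 52.
Check: |p(2)| = 52 ≤ 68 = M_tri(2). ✓ Equality does not hold at z = 2 (the coefficients have mixed signs, so the terms do not all align in phase there).

M_tri(2) = 68; |p(2)| = 52; equality at z=2: no.
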